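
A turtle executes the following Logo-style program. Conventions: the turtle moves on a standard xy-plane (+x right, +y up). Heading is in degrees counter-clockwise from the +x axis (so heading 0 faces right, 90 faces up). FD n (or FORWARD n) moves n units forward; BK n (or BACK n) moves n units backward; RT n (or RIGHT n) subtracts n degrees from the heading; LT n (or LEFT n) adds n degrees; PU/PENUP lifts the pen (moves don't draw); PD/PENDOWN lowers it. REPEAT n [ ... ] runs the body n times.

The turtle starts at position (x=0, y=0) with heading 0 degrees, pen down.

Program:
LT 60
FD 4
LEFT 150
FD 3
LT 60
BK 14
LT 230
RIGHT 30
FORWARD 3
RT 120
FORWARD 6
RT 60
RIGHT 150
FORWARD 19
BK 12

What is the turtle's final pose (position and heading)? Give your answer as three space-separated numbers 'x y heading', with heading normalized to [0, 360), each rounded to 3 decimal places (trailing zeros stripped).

Answer: -1.078 22.241 140

Derivation:
Executing turtle program step by step:
Start: pos=(0,0), heading=0, pen down
LT 60: heading 0 -> 60
FD 4: (0,0) -> (2,3.464) [heading=60, draw]
LT 150: heading 60 -> 210
FD 3: (2,3.464) -> (-0.598,1.964) [heading=210, draw]
LT 60: heading 210 -> 270
BK 14: (-0.598,1.964) -> (-0.598,15.964) [heading=270, draw]
LT 230: heading 270 -> 140
RT 30: heading 140 -> 110
FD 3: (-0.598,15.964) -> (-1.624,18.783) [heading=110, draw]
RT 120: heading 110 -> 350
FD 6: (-1.624,18.783) -> (4.285,17.741) [heading=350, draw]
RT 60: heading 350 -> 290
RT 150: heading 290 -> 140
FD 19: (4.285,17.741) -> (-10.27,29.954) [heading=140, draw]
BK 12: (-10.27,29.954) -> (-1.078,22.241) [heading=140, draw]
Final: pos=(-1.078,22.241), heading=140, 7 segment(s) drawn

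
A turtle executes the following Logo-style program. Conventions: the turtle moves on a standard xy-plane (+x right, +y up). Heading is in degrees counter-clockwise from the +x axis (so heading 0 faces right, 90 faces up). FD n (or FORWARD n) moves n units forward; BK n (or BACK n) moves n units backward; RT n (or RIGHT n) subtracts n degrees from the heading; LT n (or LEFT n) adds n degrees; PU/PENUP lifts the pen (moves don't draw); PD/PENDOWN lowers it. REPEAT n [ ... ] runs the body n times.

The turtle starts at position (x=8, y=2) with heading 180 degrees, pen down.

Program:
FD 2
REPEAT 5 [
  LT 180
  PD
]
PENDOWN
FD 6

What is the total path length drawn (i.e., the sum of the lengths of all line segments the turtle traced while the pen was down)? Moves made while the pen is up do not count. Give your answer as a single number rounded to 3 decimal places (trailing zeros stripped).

Answer: 8

Derivation:
Executing turtle program step by step:
Start: pos=(8,2), heading=180, pen down
FD 2: (8,2) -> (6,2) [heading=180, draw]
REPEAT 5 [
  -- iteration 1/5 --
  LT 180: heading 180 -> 0
  PD: pen down
  -- iteration 2/5 --
  LT 180: heading 0 -> 180
  PD: pen down
  -- iteration 3/5 --
  LT 180: heading 180 -> 0
  PD: pen down
  -- iteration 4/5 --
  LT 180: heading 0 -> 180
  PD: pen down
  -- iteration 5/5 --
  LT 180: heading 180 -> 0
  PD: pen down
]
PD: pen down
FD 6: (6,2) -> (12,2) [heading=0, draw]
Final: pos=(12,2), heading=0, 2 segment(s) drawn

Segment lengths:
  seg 1: (8,2) -> (6,2), length = 2
  seg 2: (6,2) -> (12,2), length = 6
Total = 8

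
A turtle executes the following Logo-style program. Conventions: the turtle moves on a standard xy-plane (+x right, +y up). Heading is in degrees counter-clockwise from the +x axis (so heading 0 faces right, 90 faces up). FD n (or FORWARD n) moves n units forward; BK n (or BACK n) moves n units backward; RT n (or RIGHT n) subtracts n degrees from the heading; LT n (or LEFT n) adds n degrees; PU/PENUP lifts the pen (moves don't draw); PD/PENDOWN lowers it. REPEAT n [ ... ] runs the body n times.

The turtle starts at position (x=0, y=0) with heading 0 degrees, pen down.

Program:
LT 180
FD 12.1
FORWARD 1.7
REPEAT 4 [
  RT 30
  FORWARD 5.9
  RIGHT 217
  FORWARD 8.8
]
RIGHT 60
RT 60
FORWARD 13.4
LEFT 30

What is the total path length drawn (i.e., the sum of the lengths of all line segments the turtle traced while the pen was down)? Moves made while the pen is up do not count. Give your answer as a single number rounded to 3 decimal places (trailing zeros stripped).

Executing turtle program step by step:
Start: pos=(0,0), heading=0, pen down
LT 180: heading 0 -> 180
FD 12.1: (0,0) -> (-12.1,0) [heading=180, draw]
FD 1.7: (-12.1,0) -> (-13.8,0) [heading=180, draw]
REPEAT 4 [
  -- iteration 1/4 --
  RT 30: heading 180 -> 150
  FD 5.9: (-13.8,0) -> (-18.91,2.95) [heading=150, draw]
  RT 217: heading 150 -> 293
  FD 8.8: (-18.91,2.95) -> (-15.471,-5.15) [heading=293, draw]
  -- iteration 2/4 --
  RT 30: heading 293 -> 263
  FD 5.9: (-15.471,-5.15) -> (-16.19,-11.006) [heading=263, draw]
  RT 217: heading 263 -> 46
  FD 8.8: (-16.19,-11.006) -> (-10.077,-4.676) [heading=46, draw]
  -- iteration 3/4 --
  RT 30: heading 46 -> 16
  FD 5.9: (-10.077,-4.676) -> (-4.406,-3.05) [heading=16, draw]
  RT 217: heading 16 -> 159
  FD 8.8: (-4.406,-3.05) -> (-12.621,0.104) [heading=159, draw]
  -- iteration 4/4 --
  RT 30: heading 159 -> 129
  FD 5.9: (-12.621,0.104) -> (-16.334,4.689) [heading=129, draw]
  RT 217: heading 129 -> 272
  FD 8.8: (-16.334,4.689) -> (-16.027,-4.106) [heading=272, draw]
]
RT 60: heading 272 -> 212
RT 60: heading 212 -> 152
FD 13.4: (-16.027,-4.106) -> (-27.859,2.185) [heading=152, draw]
LT 30: heading 152 -> 182
Final: pos=(-27.859,2.185), heading=182, 11 segment(s) drawn

Segment lengths:
  seg 1: (0,0) -> (-12.1,0), length = 12.1
  seg 2: (-12.1,0) -> (-13.8,0), length = 1.7
  seg 3: (-13.8,0) -> (-18.91,2.95), length = 5.9
  seg 4: (-18.91,2.95) -> (-15.471,-5.15), length = 8.8
  seg 5: (-15.471,-5.15) -> (-16.19,-11.006), length = 5.9
  seg 6: (-16.19,-11.006) -> (-10.077,-4.676), length = 8.8
  seg 7: (-10.077,-4.676) -> (-4.406,-3.05), length = 5.9
  seg 8: (-4.406,-3.05) -> (-12.621,0.104), length = 8.8
  seg 9: (-12.621,0.104) -> (-16.334,4.689), length = 5.9
  seg 10: (-16.334,4.689) -> (-16.027,-4.106), length = 8.8
  seg 11: (-16.027,-4.106) -> (-27.859,2.185), length = 13.4
Total = 86

Answer: 86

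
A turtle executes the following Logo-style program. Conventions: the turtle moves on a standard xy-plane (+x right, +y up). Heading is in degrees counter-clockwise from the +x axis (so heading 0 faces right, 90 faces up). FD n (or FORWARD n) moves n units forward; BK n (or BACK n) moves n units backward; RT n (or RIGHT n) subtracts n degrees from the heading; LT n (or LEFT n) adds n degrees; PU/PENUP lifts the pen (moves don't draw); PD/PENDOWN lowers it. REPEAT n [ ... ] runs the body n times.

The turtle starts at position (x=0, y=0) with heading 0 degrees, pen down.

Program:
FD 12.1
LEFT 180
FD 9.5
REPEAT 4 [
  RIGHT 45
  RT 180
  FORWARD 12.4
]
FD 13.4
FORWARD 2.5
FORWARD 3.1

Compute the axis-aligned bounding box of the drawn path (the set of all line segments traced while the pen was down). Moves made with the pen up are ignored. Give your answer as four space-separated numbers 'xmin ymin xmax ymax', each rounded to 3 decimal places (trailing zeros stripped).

Answer: 0 -8.768 34 3.632

Derivation:
Executing turtle program step by step:
Start: pos=(0,0), heading=0, pen down
FD 12.1: (0,0) -> (12.1,0) [heading=0, draw]
LT 180: heading 0 -> 180
FD 9.5: (12.1,0) -> (2.6,0) [heading=180, draw]
REPEAT 4 [
  -- iteration 1/4 --
  RT 45: heading 180 -> 135
  RT 180: heading 135 -> 315
  FD 12.4: (2.6,0) -> (11.368,-8.768) [heading=315, draw]
  -- iteration 2/4 --
  RT 45: heading 315 -> 270
  RT 180: heading 270 -> 90
  FD 12.4: (11.368,-8.768) -> (11.368,3.632) [heading=90, draw]
  -- iteration 3/4 --
  RT 45: heading 90 -> 45
  RT 180: heading 45 -> 225
  FD 12.4: (11.368,3.632) -> (2.6,-5.136) [heading=225, draw]
  -- iteration 4/4 --
  RT 45: heading 225 -> 180
  RT 180: heading 180 -> 0
  FD 12.4: (2.6,-5.136) -> (15,-5.136) [heading=0, draw]
]
FD 13.4: (15,-5.136) -> (28.4,-5.136) [heading=0, draw]
FD 2.5: (28.4,-5.136) -> (30.9,-5.136) [heading=0, draw]
FD 3.1: (30.9,-5.136) -> (34,-5.136) [heading=0, draw]
Final: pos=(34,-5.136), heading=0, 9 segment(s) drawn

Segment endpoints: x in {0, 2.6, 2.6, 11.368, 11.368, 12.1, 15, 28.4, 30.9, 34}, y in {-8.768, -5.136, -5.136, -5.136, -5.136, -5.136, 0, 0, 3.632}
xmin=0, ymin=-8.768, xmax=34, ymax=3.632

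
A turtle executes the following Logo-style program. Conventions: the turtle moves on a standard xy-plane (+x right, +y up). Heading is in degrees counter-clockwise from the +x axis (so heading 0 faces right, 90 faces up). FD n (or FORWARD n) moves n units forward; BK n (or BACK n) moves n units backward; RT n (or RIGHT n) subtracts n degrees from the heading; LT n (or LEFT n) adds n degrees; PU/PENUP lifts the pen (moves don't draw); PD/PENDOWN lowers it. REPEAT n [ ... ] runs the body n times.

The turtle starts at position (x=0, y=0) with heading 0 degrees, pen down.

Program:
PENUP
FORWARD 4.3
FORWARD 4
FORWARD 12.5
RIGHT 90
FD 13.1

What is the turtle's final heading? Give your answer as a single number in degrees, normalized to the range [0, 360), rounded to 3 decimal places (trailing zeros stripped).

Answer: 270

Derivation:
Executing turtle program step by step:
Start: pos=(0,0), heading=0, pen down
PU: pen up
FD 4.3: (0,0) -> (4.3,0) [heading=0, move]
FD 4: (4.3,0) -> (8.3,0) [heading=0, move]
FD 12.5: (8.3,0) -> (20.8,0) [heading=0, move]
RT 90: heading 0 -> 270
FD 13.1: (20.8,0) -> (20.8,-13.1) [heading=270, move]
Final: pos=(20.8,-13.1), heading=270, 0 segment(s) drawn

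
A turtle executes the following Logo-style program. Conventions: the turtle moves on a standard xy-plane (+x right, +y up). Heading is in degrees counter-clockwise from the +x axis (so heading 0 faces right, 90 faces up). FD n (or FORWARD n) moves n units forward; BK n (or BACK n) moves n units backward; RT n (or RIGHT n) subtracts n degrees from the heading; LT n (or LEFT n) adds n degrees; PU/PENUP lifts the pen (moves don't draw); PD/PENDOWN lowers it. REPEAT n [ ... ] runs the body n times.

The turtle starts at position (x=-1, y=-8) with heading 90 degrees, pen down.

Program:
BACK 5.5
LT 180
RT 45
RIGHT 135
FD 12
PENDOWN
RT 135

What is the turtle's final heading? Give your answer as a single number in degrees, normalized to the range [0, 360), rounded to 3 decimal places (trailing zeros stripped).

Answer: 315

Derivation:
Executing turtle program step by step:
Start: pos=(-1,-8), heading=90, pen down
BK 5.5: (-1,-8) -> (-1,-13.5) [heading=90, draw]
LT 180: heading 90 -> 270
RT 45: heading 270 -> 225
RT 135: heading 225 -> 90
FD 12: (-1,-13.5) -> (-1,-1.5) [heading=90, draw]
PD: pen down
RT 135: heading 90 -> 315
Final: pos=(-1,-1.5), heading=315, 2 segment(s) drawn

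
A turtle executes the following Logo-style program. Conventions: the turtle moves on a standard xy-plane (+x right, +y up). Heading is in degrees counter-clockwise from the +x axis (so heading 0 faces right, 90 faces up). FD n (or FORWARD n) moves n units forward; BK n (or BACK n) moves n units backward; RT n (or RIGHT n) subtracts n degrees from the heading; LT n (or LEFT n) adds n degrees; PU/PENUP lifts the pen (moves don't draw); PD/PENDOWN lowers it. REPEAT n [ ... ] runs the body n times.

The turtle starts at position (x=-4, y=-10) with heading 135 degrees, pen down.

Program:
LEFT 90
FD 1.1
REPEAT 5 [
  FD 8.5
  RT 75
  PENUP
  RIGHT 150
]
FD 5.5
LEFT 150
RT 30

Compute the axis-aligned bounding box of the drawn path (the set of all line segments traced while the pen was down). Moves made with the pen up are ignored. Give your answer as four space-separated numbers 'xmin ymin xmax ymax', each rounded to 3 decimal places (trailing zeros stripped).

Executing turtle program step by step:
Start: pos=(-4,-10), heading=135, pen down
LT 90: heading 135 -> 225
FD 1.1: (-4,-10) -> (-4.778,-10.778) [heading=225, draw]
REPEAT 5 [
  -- iteration 1/5 --
  FD 8.5: (-4.778,-10.778) -> (-10.788,-16.788) [heading=225, draw]
  RT 75: heading 225 -> 150
  PU: pen up
  RT 150: heading 150 -> 0
  -- iteration 2/5 --
  FD 8.5: (-10.788,-16.788) -> (-2.288,-16.788) [heading=0, move]
  RT 75: heading 0 -> 285
  PU: pen up
  RT 150: heading 285 -> 135
  -- iteration 3/5 --
  FD 8.5: (-2.288,-16.788) -> (-8.299,-10.778) [heading=135, move]
  RT 75: heading 135 -> 60
  PU: pen up
  RT 150: heading 60 -> 270
  -- iteration 4/5 --
  FD 8.5: (-8.299,-10.778) -> (-8.299,-19.278) [heading=270, move]
  RT 75: heading 270 -> 195
  PU: pen up
  RT 150: heading 195 -> 45
  -- iteration 5/5 --
  FD 8.5: (-8.299,-19.278) -> (-2.288,-13.267) [heading=45, move]
  RT 75: heading 45 -> 330
  PU: pen up
  RT 150: heading 330 -> 180
]
FD 5.5: (-2.288,-13.267) -> (-7.788,-13.267) [heading=180, move]
LT 150: heading 180 -> 330
RT 30: heading 330 -> 300
Final: pos=(-7.788,-13.267), heading=300, 2 segment(s) drawn

Segment endpoints: x in {-10.788, -4.778, -4}, y in {-16.788, -10.778, -10}
xmin=-10.788, ymin=-16.788, xmax=-4, ymax=-10

Answer: -10.788 -16.788 -4 -10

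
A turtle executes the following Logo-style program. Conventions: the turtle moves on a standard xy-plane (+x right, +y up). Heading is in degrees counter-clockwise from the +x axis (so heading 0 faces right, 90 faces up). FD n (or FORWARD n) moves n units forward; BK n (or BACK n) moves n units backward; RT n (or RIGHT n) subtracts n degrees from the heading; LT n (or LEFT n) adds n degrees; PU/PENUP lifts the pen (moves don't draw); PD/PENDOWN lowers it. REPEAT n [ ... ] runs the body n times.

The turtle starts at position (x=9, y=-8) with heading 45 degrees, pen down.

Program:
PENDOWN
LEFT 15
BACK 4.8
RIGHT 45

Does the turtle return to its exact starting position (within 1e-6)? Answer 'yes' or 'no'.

Answer: no

Derivation:
Executing turtle program step by step:
Start: pos=(9,-8), heading=45, pen down
PD: pen down
LT 15: heading 45 -> 60
BK 4.8: (9,-8) -> (6.6,-12.157) [heading=60, draw]
RT 45: heading 60 -> 15
Final: pos=(6.6,-12.157), heading=15, 1 segment(s) drawn

Start position: (9, -8)
Final position: (6.6, -12.157)
Distance = 4.8; >= 1e-6 -> NOT closed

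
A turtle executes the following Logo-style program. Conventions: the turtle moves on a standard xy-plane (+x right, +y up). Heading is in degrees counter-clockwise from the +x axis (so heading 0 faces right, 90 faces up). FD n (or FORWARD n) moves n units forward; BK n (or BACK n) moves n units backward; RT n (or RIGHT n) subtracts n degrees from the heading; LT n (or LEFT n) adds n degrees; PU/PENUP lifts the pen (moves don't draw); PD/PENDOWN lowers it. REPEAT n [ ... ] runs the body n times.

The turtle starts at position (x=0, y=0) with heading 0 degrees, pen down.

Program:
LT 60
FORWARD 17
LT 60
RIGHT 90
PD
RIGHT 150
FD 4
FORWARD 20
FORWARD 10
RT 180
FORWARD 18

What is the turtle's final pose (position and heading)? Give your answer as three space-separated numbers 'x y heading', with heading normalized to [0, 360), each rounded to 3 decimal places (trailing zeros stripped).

Answer: 0.5 0.866 60

Derivation:
Executing turtle program step by step:
Start: pos=(0,0), heading=0, pen down
LT 60: heading 0 -> 60
FD 17: (0,0) -> (8.5,14.722) [heading=60, draw]
LT 60: heading 60 -> 120
RT 90: heading 120 -> 30
PD: pen down
RT 150: heading 30 -> 240
FD 4: (8.5,14.722) -> (6.5,11.258) [heading=240, draw]
FD 20: (6.5,11.258) -> (-3.5,-6.062) [heading=240, draw]
FD 10: (-3.5,-6.062) -> (-8.5,-14.722) [heading=240, draw]
RT 180: heading 240 -> 60
FD 18: (-8.5,-14.722) -> (0.5,0.866) [heading=60, draw]
Final: pos=(0.5,0.866), heading=60, 5 segment(s) drawn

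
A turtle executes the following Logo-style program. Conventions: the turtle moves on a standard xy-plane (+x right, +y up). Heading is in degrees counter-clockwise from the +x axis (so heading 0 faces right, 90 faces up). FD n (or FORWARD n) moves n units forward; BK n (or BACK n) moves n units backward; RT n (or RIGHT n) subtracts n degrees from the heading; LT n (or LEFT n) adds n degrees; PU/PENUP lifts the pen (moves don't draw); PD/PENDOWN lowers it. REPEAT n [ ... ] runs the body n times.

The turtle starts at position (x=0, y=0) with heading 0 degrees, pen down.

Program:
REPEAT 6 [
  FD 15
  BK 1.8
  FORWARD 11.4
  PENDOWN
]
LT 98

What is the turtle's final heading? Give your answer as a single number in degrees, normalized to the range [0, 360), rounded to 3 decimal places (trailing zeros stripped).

Answer: 98

Derivation:
Executing turtle program step by step:
Start: pos=(0,0), heading=0, pen down
REPEAT 6 [
  -- iteration 1/6 --
  FD 15: (0,0) -> (15,0) [heading=0, draw]
  BK 1.8: (15,0) -> (13.2,0) [heading=0, draw]
  FD 11.4: (13.2,0) -> (24.6,0) [heading=0, draw]
  PD: pen down
  -- iteration 2/6 --
  FD 15: (24.6,0) -> (39.6,0) [heading=0, draw]
  BK 1.8: (39.6,0) -> (37.8,0) [heading=0, draw]
  FD 11.4: (37.8,0) -> (49.2,0) [heading=0, draw]
  PD: pen down
  -- iteration 3/6 --
  FD 15: (49.2,0) -> (64.2,0) [heading=0, draw]
  BK 1.8: (64.2,0) -> (62.4,0) [heading=0, draw]
  FD 11.4: (62.4,0) -> (73.8,0) [heading=0, draw]
  PD: pen down
  -- iteration 4/6 --
  FD 15: (73.8,0) -> (88.8,0) [heading=0, draw]
  BK 1.8: (88.8,0) -> (87,0) [heading=0, draw]
  FD 11.4: (87,0) -> (98.4,0) [heading=0, draw]
  PD: pen down
  -- iteration 5/6 --
  FD 15: (98.4,0) -> (113.4,0) [heading=0, draw]
  BK 1.8: (113.4,0) -> (111.6,0) [heading=0, draw]
  FD 11.4: (111.6,0) -> (123,0) [heading=0, draw]
  PD: pen down
  -- iteration 6/6 --
  FD 15: (123,0) -> (138,0) [heading=0, draw]
  BK 1.8: (138,0) -> (136.2,0) [heading=0, draw]
  FD 11.4: (136.2,0) -> (147.6,0) [heading=0, draw]
  PD: pen down
]
LT 98: heading 0 -> 98
Final: pos=(147.6,0), heading=98, 18 segment(s) drawn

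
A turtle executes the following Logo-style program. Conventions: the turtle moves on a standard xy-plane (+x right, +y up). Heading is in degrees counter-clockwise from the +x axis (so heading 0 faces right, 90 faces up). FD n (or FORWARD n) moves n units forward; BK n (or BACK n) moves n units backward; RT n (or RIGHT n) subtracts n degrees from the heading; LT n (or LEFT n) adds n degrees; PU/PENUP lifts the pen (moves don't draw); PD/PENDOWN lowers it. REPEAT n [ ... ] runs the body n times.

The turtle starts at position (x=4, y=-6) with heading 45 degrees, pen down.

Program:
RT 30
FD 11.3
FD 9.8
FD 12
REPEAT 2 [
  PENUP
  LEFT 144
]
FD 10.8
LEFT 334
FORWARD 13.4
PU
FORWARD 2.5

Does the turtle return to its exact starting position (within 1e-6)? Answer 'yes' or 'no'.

Executing turtle program step by step:
Start: pos=(4,-6), heading=45, pen down
RT 30: heading 45 -> 15
FD 11.3: (4,-6) -> (14.915,-3.075) [heading=15, draw]
FD 9.8: (14.915,-3.075) -> (24.381,-0.539) [heading=15, draw]
FD 12: (24.381,-0.539) -> (35.972,2.567) [heading=15, draw]
REPEAT 2 [
  -- iteration 1/2 --
  PU: pen up
  LT 144: heading 15 -> 159
  -- iteration 2/2 --
  PU: pen up
  LT 144: heading 159 -> 303
]
FD 10.8: (35.972,2.567) -> (41.854,-6.491) [heading=303, move]
LT 334: heading 303 -> 277
FD 13.4: (41.854,-6.491) -> (43.487,-19.791) [heading=277, move]
PU: pen up
FD 2.5: (43.487,-19.791) -> (43.792,-22.272) [heading=277, move]
Final: pos=(43.792,-22.272), heading=277, 3 segment(s) drawn

Start position: (4, -6)
Final position: (43.792, -22.272)
Distance = 42.991; >= 1e-6 -> NOT closed

Answer: no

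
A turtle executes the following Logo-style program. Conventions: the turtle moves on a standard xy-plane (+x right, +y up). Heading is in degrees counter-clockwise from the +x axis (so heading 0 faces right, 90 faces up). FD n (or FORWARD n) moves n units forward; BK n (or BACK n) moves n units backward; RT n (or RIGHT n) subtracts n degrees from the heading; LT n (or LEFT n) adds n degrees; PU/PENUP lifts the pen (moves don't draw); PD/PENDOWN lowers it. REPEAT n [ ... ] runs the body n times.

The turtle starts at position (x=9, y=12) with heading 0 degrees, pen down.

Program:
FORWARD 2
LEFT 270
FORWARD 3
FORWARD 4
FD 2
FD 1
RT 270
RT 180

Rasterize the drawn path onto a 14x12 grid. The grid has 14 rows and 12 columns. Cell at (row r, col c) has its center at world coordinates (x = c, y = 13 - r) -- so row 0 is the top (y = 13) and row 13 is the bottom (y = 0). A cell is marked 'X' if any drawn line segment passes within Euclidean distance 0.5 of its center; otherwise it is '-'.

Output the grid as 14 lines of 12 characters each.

Answer: ------------
---------XXX
-----------X
-----------X
-----------X
-----------X
-----------X
-----------X
-----------X
-----------X
-----------X
-----------X
------------
------------

Derivation:
Segment 0: (9,12) -> (11,12)
Segment 1: (11,12) -> (11,9)
Segment 2: (11,9) -> (11,5)
Segment 3: (11,5) -> (11,3)
Segment 4: (11,3) -> (11,2)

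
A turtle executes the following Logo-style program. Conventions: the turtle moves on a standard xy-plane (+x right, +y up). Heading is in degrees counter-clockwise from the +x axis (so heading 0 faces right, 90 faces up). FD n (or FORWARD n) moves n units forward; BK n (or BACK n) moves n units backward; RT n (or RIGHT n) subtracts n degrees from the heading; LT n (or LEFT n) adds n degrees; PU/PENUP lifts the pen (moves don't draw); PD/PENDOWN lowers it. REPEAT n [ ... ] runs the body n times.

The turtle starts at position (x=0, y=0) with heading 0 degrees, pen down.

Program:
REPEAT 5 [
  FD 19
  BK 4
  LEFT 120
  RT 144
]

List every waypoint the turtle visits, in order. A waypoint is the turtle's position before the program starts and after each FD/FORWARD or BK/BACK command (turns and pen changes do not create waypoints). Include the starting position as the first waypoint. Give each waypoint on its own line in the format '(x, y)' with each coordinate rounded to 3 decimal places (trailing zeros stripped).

Answer: (0, 0)
(19, 0)
(15, 0)
(32.357, -7.728)
(28.703, -6.101)
(41.417, -20.221)
(38.74, -17.248)
(44.611, -35.318)
(43.375, -31.514)
(41.389, -50.41)
(41.807, -46.432)

Derivation:
Executing turtle program step by step:
Start: pos=(0,0), heading=0, pen down
REPEAT 5 [
  -- iteration 1/5 --
  FD 19: (0,0) -> (19,0) [heading=0, draw]
  BK 4: (19,0) -> (15,0) [heading=0, draw]
  LT 120: heading 0 -> 120
  RT 144: heading 120 -> 336
  -- iteration 2/5 --
  FD 19: (15,0) -> (32.357,-7.728) [heading=336, draw]
  BK 4: (32.357,-7.728) -> (28.703,-6.101) [heading=336, draw]
  LT 120: heading 336 -> 96
  RT 144: heading 96 -> 312
  -- iteration 3/5 --
  FD 19: (28.703,-6.101) -> (41.417,-20.221) [heading=312, draw]
  BK 4: (41.417,-20.221) -> (38.74,-17.248) [heading=312, draw]
  LT 120: heading 312 -> 72
  RT 144: heading 72 -> 288
  -- iteration 4/5 --
  FD 19: (38.74,-17.248) -> (44.611,-35.318) [heading=288, draw]
  BK 4: (44.611,-35.318) -> (43.375,-31.514) [heading=288, draw]
  LT 120: heading 288 -> 48
  RT 144: heading 48 -> 264
  -- iteration 5/5 --
  FD 19: (43.375,-31.514) -> (41.389,-50.41) [heading=264, draw]
  BK 4: (41.389,-50.41) -> (41.807,-46.432) [heading=264, draw]
  LT 120: heading 264 -> 24
  RT 144: heading 24 -> 240
]
Final: pos=(41.807,-46.432), heading=240, 10 segment(s) drawn
Waypoints (11 total):
(0, 0)
(19, 0)
(15, 0)
(32.357, -7.728)
(28.703, -6.101)
(41.417, -20.221)
(38.74, -17.248)
(44.611, -35.318)
(43.375, -31.514)
(41.389, -50.41)
(41.807, -46.432)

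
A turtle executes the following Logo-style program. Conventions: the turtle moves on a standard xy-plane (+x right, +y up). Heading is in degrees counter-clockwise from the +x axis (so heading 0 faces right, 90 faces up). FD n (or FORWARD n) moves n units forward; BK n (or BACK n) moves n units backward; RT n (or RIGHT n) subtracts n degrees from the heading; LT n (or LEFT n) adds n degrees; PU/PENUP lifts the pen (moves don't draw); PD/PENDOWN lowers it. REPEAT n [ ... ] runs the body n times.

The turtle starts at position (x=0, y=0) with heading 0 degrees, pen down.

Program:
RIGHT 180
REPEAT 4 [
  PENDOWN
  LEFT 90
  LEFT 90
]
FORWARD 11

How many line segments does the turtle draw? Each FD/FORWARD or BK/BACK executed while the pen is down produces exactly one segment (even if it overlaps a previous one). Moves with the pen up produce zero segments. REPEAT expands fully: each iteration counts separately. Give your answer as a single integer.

Answer: 1

Derivation:
Executing turtle program step by step:
Start: pos=(0,0), heading=0, pen down
RT 180: heading 0 -> 180
REPEAT 4 [
  -- iteration 1/4 --
  PD: pen down
  LT 90: heading 180 -> 270
  LT 90: heading 270 -> 0
  -- iteration 2/4 --
  PD: pen down
  LT 90: heading 0 -> 90
  LT 90: heading 90 -> 180
  -- iteration 3/4 --
  PD: pen down
  LT 90: heading 180 -> 270
  LT 90: heading 270 -> 0
  -- iteration 4/4 --
  PD: pen down
  LT 90: heading 0 -> 90
  LT 90: heading 90 -> 180
]
FD 11: (0,0) -> (-11,0) [heading=180, draw]
Final: pos=(-11,0), heading=180, 1 segment(s) drawn
Segments drawn: 1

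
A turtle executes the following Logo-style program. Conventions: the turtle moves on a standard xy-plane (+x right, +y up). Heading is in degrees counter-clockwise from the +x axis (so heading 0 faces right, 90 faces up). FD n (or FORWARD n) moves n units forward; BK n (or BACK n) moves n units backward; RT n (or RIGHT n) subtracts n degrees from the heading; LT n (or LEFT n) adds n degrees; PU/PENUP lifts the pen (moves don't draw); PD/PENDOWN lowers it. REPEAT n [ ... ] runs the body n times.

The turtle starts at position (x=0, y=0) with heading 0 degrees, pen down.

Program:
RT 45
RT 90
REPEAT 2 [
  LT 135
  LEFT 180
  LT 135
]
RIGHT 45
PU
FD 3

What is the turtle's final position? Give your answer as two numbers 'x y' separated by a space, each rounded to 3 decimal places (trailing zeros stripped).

Answer: 3 0

Derivation:
Executing turtle program step by step:
Start: pos=(0,0), heading=0, pen down
RT 45: heading 0 -> 315
RT 90: heading 315 -> 225
REPEAT 2 [
  -- iteration 1/2 --
  LT 135: heading 225 -> 0
  LT 180: heading 0 -> 180
  LT 135: heading 180 -> 315
  -- iteration 2/2 --
  LT 135: heading 315 -> 90
  LT 180: heading 90 -> 270
  LT 135: heading 270 -> 45
]
RT 45: heading 45 -> 0
PU: pen up
FD 3: (0,0) -> (3,0) [heading=0, move]
Final: pos=(3,0), heading=0, 0 segment(s) drawn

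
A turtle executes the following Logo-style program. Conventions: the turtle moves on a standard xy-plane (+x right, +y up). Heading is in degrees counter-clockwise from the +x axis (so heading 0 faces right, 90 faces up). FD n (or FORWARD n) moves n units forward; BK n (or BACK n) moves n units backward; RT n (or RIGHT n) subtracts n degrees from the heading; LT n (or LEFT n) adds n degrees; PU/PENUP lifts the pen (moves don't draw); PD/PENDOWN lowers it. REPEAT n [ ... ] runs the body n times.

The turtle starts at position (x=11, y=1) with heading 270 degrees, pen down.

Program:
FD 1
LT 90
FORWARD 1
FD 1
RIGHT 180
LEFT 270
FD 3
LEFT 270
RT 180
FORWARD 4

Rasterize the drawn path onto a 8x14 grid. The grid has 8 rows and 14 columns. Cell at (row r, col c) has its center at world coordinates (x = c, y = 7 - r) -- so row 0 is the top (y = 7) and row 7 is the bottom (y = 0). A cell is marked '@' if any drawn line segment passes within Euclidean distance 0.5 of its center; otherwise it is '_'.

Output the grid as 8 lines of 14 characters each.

Segment 0: (11,1) -> (11,0)
Segment 1: (11,0) -> (12,-0)
Segment 2: (12,-0) -> (13,-0)
Segment 3: (13,-0) -> (13,3)
Segment 4: (13,3) -> (9,3)

Answer: ______________
______________
______________
______________
_________@@@@@
_____________@
___________@_@
___________@@@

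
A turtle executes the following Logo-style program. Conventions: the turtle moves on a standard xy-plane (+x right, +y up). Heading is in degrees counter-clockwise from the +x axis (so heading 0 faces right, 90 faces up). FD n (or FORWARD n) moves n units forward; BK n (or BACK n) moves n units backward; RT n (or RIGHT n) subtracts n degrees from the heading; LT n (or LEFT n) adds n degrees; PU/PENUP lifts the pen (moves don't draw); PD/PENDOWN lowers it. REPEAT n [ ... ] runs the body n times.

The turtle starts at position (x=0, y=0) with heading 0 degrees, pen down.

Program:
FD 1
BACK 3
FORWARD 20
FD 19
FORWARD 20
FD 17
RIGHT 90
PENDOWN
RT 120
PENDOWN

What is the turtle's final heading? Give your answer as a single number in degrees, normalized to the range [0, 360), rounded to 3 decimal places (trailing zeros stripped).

Answer: 150

Derivation:
Executing turtle program step by step:
Start: pos=(0,0), heading=0, pen down
FD 1: (0,0) -> (1,0) [heading=0, draw]
BK 3: (1,0) -> (-2,0) [heading=0, draw]
FD 20: (-2,0) -> (18,0) [heading=0, draw]
FD 19: (18,0) -> (37,0) [heading=0, draw]
FD 20: (37,0) -> (57,0) [heading=0, draw]
FD 17: (57,0) -> (74,0) [heading=0, draw]
RT 90: heading 0 -> 270
PD: pen down
RT 120: heading 270 -> 150
PD: pen down
Final: pos=(74,0), heading=150, 6 segment(s) drawn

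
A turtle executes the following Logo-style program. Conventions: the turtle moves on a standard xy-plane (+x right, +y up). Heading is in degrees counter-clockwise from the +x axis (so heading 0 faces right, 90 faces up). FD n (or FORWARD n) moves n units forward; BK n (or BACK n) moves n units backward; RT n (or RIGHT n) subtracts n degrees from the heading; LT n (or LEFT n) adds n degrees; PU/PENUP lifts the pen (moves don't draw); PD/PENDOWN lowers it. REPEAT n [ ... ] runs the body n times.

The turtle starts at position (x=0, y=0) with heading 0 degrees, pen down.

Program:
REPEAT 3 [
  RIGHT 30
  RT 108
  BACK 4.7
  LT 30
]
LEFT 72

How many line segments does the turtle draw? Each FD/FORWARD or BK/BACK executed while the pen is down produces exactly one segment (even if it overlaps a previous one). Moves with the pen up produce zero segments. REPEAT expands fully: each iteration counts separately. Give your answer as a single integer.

Executing turtle program step by step:
Start: pos=(0,0), heading=0, pen down
REPEAT 3 [
  -- iteration 1/3 --
  RT 30: heading 0 -> 330
  RT 108: heading 330 -> 222
  BK 4.7: (0,0) -> (3.493,3.145) [heading=222, draw]
  LT 30: heading 222 -> 252
  -- iteration 2/3 --
  RT 30: heading 252 -> 222
  RT 108: heading 222 -> 114
  BK 4.7: (3.493,3.145) -> (5.404,-1.149) [heading=114, draw]
  LT 30: heading 114 -> 144
  -- iteration 3/3 --
  RT 30: heading 144 -> 114
  RT 108: heading 114 -> 6
  BK 4.7: (5.404,-1.149) -> (0.73,-1.64) [heading=6, draw]
  LT 30: heading 6 -> 36
]
LT 72: heading 36 -> 108
Final: pos=(0.73,-1.64), heading=108, 3 segment(s) drawn
Segments drawn: 3

Answer: 3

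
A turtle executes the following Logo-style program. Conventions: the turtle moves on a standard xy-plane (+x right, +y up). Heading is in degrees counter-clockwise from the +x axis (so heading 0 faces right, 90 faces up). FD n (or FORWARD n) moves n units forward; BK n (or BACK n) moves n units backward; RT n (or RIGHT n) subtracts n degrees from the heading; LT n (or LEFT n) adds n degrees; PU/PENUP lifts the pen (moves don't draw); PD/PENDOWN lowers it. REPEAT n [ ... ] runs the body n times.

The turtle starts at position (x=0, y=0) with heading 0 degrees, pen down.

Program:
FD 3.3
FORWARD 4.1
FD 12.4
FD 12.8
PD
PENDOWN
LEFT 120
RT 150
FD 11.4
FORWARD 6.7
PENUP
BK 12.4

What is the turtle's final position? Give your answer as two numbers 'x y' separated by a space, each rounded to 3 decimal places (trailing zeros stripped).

Executing turtle program step by step:
Start: pos=(0,0), heading=0, pen down
FD 3.3: (0,0) -> (3.3,0) [heading=0, draw]
FD 4.1: (3.3,0) -> (7.4,0) [heading=0, draw]
FD 12.4: (7.4,0) -> (19.8,0) [heading=0, draw]
FD 12.8: (19.8,0) -> (32.6,0) [heading=0, draw]
PD: pen down
PD: pen down
LT 120: heading 0 -> 120
RT 150: heading 120 -> 330
FD 11.4: (32.6,0) -> (42.473,-5.7) [heading=330, draw]
FD 6.7: (42.473,-5.7) -> (48.275,-9.05) [heading=330, draw]
PU: pen up
BK 12.4: (48.275,-9.05) -> (37.536,-2.85) [heading=330, move]
Final: pos=(37.536,-2.85), heading=330, 6 segment(s) drawn

Answer: 37.536 -2.85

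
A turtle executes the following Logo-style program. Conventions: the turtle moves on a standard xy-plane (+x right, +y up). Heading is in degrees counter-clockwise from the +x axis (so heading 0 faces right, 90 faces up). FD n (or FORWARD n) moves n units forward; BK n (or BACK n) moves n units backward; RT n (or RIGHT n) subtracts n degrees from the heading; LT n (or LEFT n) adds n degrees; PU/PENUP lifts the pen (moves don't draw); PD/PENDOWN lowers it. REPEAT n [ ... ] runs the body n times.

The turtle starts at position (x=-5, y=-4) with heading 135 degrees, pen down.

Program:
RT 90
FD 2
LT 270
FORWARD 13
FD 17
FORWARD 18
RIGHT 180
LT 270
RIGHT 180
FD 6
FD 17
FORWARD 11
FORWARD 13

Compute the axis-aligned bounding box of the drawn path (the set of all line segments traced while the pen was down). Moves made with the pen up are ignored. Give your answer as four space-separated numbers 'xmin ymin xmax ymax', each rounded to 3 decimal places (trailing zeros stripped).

Answer: -5 -69.761 30.355 -2.586

Derivation:
Executing turtle program step by step:
Start: pos=(-5,-4), heading=135, pen down
RT 90: heading 135 -> 45
FD 2: (-5,-4) -> (-3.586,-2.586) [heading=45, draw]
LT 270: heading 45 -> 315
FD 13: (-3.586,-2.586) -> (5.607,-11.778) [heading=315, draw]
FD 17: (5.607,-11.778) -> (17.627,-23.799) [heading=315, draw]
FD 18: (17.627,-23.799) -> (30.355,-36.527) [heading=315, draw]
RT 180: heading 315 -> 135
LT 270: heading 135 -> 45
RT 180: heading 45 -> 225
FD 6: (30.355,-36.527) -> (26.113,-40.77) [heading=225, draw]
FD 17: (26.113,-40.77) -> (14.092,-52.79) [heading=225, draw]
FD 11: (14.092,-52.79) -> (6.314,-60.569) [heading=225, draw]
FD 13: (6.314,-60.569) -> (-2.879,-69.761) [heading=225, draw]
Final: pos=(-2.879,-69.761), heading=225, 8 segment(s) drawn

Segment endpoints: x in {-5, -3.586, -2.879, 5.607, 6.314, 14.092, 17.627, 26.113, 30.355}, y in {-69.761, -60.569, -52.79, -40.77, -36.527, -23.799, -11.778, -4, -2.586}
xmin=-5, ymin=-69.761, xmax=30.355, ymax=-2.586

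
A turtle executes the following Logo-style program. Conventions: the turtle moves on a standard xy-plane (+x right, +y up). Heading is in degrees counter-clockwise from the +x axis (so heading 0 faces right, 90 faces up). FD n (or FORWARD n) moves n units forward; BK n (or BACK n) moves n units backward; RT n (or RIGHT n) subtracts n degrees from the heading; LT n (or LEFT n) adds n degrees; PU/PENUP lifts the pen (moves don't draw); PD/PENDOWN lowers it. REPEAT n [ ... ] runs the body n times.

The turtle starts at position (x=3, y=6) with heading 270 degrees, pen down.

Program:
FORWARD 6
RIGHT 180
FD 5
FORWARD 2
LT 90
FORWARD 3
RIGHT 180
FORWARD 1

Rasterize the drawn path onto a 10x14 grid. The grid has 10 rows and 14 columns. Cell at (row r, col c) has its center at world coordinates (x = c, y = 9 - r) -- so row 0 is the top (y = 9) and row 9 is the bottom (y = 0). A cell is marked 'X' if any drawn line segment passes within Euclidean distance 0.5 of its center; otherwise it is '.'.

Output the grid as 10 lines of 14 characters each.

Segment 0: (3,6) -> (3,0)
Segment 1: (3,0) -> (3,5)
Segment 2: (3,5) -> (3,7)
Segment 3: (3,7) -> (-0,7)
Segment 4: (-0,7) -> (1,7)

Answer: ..............
..............
XXXX..........
...X..........
...X..........
...X..........
...X..........
...X..........
...X..........
...X..........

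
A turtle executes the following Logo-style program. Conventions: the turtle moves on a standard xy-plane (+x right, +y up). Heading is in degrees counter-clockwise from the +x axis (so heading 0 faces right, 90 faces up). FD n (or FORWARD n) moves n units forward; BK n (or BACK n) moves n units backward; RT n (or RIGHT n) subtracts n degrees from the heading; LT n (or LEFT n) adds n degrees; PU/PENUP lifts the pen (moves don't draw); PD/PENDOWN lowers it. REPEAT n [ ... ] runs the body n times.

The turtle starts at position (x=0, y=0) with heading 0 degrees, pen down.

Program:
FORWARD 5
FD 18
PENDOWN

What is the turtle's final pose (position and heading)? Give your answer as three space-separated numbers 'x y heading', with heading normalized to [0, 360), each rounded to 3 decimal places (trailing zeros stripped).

Answer: 23 0 0

Derivation:
Executing turtle program step by step:
Start: pos=(0,0), heading=0, pen down
FD 5: (0,0) -> (5,0) [heading=0, draw]
FD 18: (5,0) -> (23,0) [heading=0, draw]
PD: pen down
Final: pos=(23,0), heading=0, 2 segment(s) drawn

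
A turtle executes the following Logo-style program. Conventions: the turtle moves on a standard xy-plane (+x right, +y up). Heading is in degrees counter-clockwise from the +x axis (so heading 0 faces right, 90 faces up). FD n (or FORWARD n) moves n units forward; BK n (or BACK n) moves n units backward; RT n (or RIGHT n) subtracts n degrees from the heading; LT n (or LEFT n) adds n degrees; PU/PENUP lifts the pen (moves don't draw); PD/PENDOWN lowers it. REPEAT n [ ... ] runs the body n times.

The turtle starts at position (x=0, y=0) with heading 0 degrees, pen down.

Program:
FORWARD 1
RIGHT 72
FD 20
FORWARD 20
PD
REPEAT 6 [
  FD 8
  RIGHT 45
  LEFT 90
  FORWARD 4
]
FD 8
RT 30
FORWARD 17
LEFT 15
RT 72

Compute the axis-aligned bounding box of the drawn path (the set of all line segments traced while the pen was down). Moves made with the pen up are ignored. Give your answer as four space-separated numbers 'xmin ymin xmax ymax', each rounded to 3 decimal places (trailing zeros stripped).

Executing turtle program step by step:
Start: pos=(0,0), heading=0, pen down
FD 1: (0,0) -> (1,0) [heading=0, draw]
RT 72: heading 0 -> 288
FD 20: (1,0) -> (7.18,-19.021) [heading=288, draw]
FD 20: (7.18,-19.021) -> (13.361,-38.042) [heading=288, draw]
PD: pen down
REPEAT 6 [
  -- iteration 1/6 --
  FD 8: (13.361,-38.042) -> (15.833,-45.651) [heading=288, draw]
  RT 45: heading 288 -> 243
  LT 90: heading 243 -> 333
  FD 4: (15.833,-45.651) -> (19.397,-47.467) [heading=333, draw]
  -- iteration 2/6 --
  FD 8: (19.397,-47.467) -> (26.525,-51.099) [heading=333, draw]
  RT 45: heading 333 -> 288
  LT 90: heading 288 -> 18
  FD 4: (26.525,-51.099) -> (30.329,-49.863) [heading=18, draw]
  -- iteration 3/6 --
  FD 8: (30.329,-49.863) -> (37.938,-47.39) [heading=18, draw]
  RT 45: heading 18 -> 333
  LT 90: heading 333 -> 63
  FD 4: (37.938,-47.39) -> (39.754,-43.826) [heading=63, draw]
  -- iteration 4/6 --
  FD 8: (39.754,-43.826) -> (43.385,-36.698) [heading=63, draw]
  RT 45: heading 63 -> 18
  LT 90: heading 18 -> 108
  FD 4: (43.385,-36.698) -> (42.149,-32.894) [heading=108, draw]
  -- iteration 5/6 --
  FD 8: (42.149,-32.894) -> (39.677,-25.286) [heading=108, draw]
  RT 45: heading 108 -> 63
  LT 90: heading 63 -> 153
  FD 4: (39.677,-25.286) -> (36.113,-23.47) [heading=153, draw]
  -- iteration 6/6 --
  FD 8: (36.113,-23.47) -> (28.985,-19.838) [heading=153, draw]
  RT 45: heading 153 -> 108
  LT 90: heading 108 -> 198
  FD 4: (28.985,-19.838) -> (25.181,-21.074) [heading=198, draw]
]
FD 8: (25.181,-21.074) -> (17.572,-23.546) [heading=198, draw]
RT 30: heading 198 -> 168
FD 17: (17.572,-23.546) -> (0.944,-20.011) [heading=168, draw]
LT 15: heading 168 -> 183
RT 72: heading 183 -> 111
Final: pos=(0.944,-20.011), heading=111, 17 segment(s) drawn

Segment endpoints: x in {0, 0.944, 1, 7.18, 13.361, 15.833, 17.572, 19.397, 25.181, 26.525, 28.985, 30.329, 36.113, 37.938, 39.677, 39.754, 42.149, 43.385}, y in {-51.099, -49.863, -47.467, -47.39, -45.651, -43.826, -38.042, -36.698, -32.894, -25.286, -23.546, -23.47, -21.074, -20.011, -19.838, -19.021, 0}
xmin=0, ymin=-51.099, xmax=43.385, ymax=0

Answer: 0 -51.099 43.385 0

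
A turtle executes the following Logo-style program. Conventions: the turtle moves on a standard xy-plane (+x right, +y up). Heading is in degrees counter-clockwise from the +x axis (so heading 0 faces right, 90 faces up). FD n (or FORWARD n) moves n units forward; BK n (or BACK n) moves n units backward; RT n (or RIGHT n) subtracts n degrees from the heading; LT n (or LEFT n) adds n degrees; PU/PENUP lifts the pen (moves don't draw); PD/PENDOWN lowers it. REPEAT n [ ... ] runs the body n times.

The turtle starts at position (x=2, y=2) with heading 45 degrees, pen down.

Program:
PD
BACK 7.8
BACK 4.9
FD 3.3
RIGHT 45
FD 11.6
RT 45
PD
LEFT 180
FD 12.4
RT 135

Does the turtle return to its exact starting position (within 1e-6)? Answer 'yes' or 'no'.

Answer: no

Derivation:
Executing turtle program step by step:
Start: pos=(2,2), heading=45, pen down
PD: pen down
BK 7.8: (2,2) -> (-3.515,-3.515) [heading=45, draw]
BK 4.9: (-3.515,-3.515) -> (-6.98,-6.98) [heading=45, draw]
FD 3.3: (-6.98,-6.98) -> (-4.647,-4.647) [heading=45, draw]
RT 45: heading 45 -> 0
FD 11.6: (-4.647,-4.647) -> (6.953,-4.647) [heading=0, draw]
RT 45: heading 0 -> 315
PD: pen down
LT 180: heading 315 -> 135
FD 12.4: (6.953,-4.647) -> (-1.815,4.121) [heading=135, draw]
RT 135: heading 135 -> 0
Final: pos=(-1.815,4.121), heading=0, 5 segment(s) drawn

Start position: (2, 2)
Final position: (-1.815, 4.121)
Distance = 4.365; >= 1e-6 -> NOT closed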